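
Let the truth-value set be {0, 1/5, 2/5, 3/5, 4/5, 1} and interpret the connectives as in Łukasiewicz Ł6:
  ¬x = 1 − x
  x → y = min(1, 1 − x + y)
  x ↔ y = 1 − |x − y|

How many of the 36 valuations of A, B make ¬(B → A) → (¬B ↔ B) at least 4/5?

value 1: 29 assignments (counts)
value 4/5: 2 assignments (counts)
value 3/5: 2 assignments
value 2/5: 1 assignment
value 1/5: 1 assignment
value 0: 1 assignment
So 31 of the 36 assignments meet the threshold.

31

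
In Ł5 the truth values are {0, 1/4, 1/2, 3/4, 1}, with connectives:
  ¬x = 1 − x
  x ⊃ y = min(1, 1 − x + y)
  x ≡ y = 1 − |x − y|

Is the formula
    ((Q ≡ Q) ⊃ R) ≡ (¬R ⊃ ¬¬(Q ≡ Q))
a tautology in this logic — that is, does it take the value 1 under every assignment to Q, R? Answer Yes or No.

No

Counterexample: take Q = 0, R = 0.
Q ≡ Q = 0 ≡ 0 = 1
(Q ≡ Q) ⊃ R = 1 ⊃ 0 = 0
¬R = ¬0 = 1
Q ≡ Q = 0 ≡ 0 = 1
¬(Q ≡ Q) = ¬1 = 0
¬¬(Q ≡ Q) = ¬0 = 1
¬R ⊃ ¬¬(Q ≡ Q) = 1 ⊃ 1 = 1
((Q ≡ Q) ⊃ R) ≡ (¬R ⊃ ¬¬(Q ≡ Q)) = 0 ≡ 1 = 0
This gives 0 ≠ 1.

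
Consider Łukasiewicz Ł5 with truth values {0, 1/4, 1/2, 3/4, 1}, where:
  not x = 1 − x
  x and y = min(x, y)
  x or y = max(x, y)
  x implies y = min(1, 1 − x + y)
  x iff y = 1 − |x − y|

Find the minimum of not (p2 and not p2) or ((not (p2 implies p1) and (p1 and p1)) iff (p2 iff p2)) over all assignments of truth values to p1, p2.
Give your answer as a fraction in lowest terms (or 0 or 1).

1/2

Take p1 = 0, p2 = 1/2:
not p2 = not 1/2 = 1/2
p2 and not p2 = 1/2 and 1/2 = 1/2
not (p2 and not p2) = not 1/2 = 1/2
p2 implies p1 = 1/2 implies 0 = 1/2
not (p2 implies p1) = not 1/2 = 1/2
p1 and p1 = 0 and 0 = 0
not (p2 implies p1) and (p1 and p1) = 1/2 and 0 = 0
p2 iff p2 = 1/2 iff 1/2 = 1
(not (p2 implies p1) and (p1 and p1)) iff (p2 iff p2) = 0 iff 1 = 0
not (p2 and not p2) or ((not (p2 implies p1) and (p1 and p1)) iff (p2 iff p2)) = 1/2 or 0 = 1/2
No assignment yields a value below 1/2, so this is the minimum.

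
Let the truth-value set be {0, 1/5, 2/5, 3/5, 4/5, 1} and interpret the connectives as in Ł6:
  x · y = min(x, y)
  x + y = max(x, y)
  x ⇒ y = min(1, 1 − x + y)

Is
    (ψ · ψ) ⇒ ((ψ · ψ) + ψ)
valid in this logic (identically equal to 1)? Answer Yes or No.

Yes

ψ = 0 ↦ 1
ψ = 1/5 ↦ 1
ψ = 2/5 ↦ 1
ψ = 3/5 ↦ 1
ψ = 4/5 ↦ 1
ψ = 1 ↦ 1
Every assignment gives a value ≥ 1.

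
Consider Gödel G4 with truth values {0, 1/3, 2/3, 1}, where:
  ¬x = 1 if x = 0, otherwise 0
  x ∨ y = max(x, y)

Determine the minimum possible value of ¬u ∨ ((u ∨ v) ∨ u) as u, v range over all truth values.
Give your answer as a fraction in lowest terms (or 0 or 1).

1/3

Take u = 1/3, v = 0:
¬u = ¬1/3 = 0
u ∨ v = 1/3 ∨ 0 = 1/3
(u ∨ v) ∨ u = 1/3 ∨ 1/3 = 1/3
¬u ∨ ((u ∨ v) ∨ u) = 0 ∨ 1/3 = 1/3
No assignment yields a value below 1/3, so this is the minimum.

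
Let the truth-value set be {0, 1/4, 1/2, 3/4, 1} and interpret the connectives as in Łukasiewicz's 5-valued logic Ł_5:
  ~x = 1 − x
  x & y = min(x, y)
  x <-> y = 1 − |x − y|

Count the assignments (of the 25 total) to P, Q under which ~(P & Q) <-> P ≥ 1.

5

value 1: 5 assignments (counts)
value 3/4: 4 assignments
value 1/2: 8 assignments
value 1/4: 2 assignments
value 0: 6 assignments
So 5 of the 25 assignments meet the threshold.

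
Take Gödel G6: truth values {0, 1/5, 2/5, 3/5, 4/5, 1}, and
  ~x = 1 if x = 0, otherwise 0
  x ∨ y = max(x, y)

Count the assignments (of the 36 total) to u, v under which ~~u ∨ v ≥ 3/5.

33

value 1: 31 assignments (counts)
value 4/5: 1 assignment (counts)
value 3/5: 1 assignment (counts)
value 2/5: 1 assignment
value 1/5: 1 assignment
value 0: 1 assignment
So 33 of the 36 assignments meet the threshold.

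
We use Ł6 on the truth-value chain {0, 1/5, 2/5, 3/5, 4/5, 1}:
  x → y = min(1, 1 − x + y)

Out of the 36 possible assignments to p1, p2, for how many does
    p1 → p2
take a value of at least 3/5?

value 1: 21 assignments (counts)
value 4/5: 5 assignments (counts)
value 3/5: 4 assignments (counts)
value 2/5: 3 assignments
value 1/5: 2 assignments
value 0: 1 assignment
So 30 of the 36 assignments meet the threshold.

30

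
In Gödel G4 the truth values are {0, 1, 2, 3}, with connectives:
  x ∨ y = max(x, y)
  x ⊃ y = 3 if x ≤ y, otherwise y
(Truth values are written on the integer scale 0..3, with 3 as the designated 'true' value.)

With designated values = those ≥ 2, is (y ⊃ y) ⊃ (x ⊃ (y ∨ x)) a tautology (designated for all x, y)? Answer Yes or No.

x = 0, y = 0 ↦ 3
x = 0, y = 1 ↦ 3
x = 0, y = 2 ↦ 3
x = 0, y = 3 ↦ 3
x = 1, y = 0 ↦ 3
x = 1, y = 1 ↦ 3
x = 1, y = 2 ↦ 3
x = 1, y = 3 ↦ 3
x = 2, y = 0 ↦ 3
x = 2, y = 1 ↦ 3
x = 2, y = 2 ↦ 3
x = 2, y = 3 ↦ 3
x = 3, y = 0 ↦ 3
x = 3, y = 1 ↦ 3
x = 3, y = 2 ↦ 3
x = 3, y = 3 ↦ 3
Every assignment gives a value ≥ 2.

Yes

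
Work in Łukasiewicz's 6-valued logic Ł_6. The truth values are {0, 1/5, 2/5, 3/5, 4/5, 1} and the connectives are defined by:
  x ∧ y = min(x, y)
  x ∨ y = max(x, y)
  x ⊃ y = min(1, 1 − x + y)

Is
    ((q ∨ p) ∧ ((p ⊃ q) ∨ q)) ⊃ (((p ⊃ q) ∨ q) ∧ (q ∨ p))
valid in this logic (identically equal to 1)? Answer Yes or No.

Yes

At p = 3/5, q = 3/5, for instance:
q ∨ p = 3/5 ∨ 3/5 = 3/5
p ⊃ q = 3/5 ⊃ 3/5 = 1
(p ⊃ q) ∨ q = 1 ∨ 3/5 = 1
(q ∨ p) ∧ ((p ⊃ q) ∨ q) = 3/5 ∧ 1 = 3/5
((p ⊃ q) ∨ q) ∧ (q ∨ p) = 1 ∧ 3/5 = 3/5
((q ∨ p) ∧ ((p ⊃ q) ∨ q)) ⊃ (((p ⊃ q) ∨ q) ∧ (q ∨ p)) = 3/5 ⊃ 3/5 = 1
and checking the remaining 35 assignments likewise gives ≥ 1 in every case.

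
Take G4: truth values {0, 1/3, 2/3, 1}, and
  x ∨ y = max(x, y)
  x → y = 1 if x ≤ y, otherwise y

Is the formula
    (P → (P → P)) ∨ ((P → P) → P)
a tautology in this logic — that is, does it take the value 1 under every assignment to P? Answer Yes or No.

P = 0 ↦ 1
P = 1/3 ↦ 1
P = 2/3 ↦ 1
P = 1 ↦ 1
Every assignment gives a value ≥ 1.

Yes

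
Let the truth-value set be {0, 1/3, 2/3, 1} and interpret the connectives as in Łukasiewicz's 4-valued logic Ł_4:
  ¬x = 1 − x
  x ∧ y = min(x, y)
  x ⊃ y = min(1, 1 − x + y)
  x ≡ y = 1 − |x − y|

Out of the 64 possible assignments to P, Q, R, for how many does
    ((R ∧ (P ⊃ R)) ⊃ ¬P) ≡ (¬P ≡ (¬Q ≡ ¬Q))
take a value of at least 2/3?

48

value 1: 28 assignments (counts)
value 2/3: 20 assignments (counts)
value 1/3: 12 assignments
value 0: 4 assignments
So 48 of the 64 assignments meet the threshold.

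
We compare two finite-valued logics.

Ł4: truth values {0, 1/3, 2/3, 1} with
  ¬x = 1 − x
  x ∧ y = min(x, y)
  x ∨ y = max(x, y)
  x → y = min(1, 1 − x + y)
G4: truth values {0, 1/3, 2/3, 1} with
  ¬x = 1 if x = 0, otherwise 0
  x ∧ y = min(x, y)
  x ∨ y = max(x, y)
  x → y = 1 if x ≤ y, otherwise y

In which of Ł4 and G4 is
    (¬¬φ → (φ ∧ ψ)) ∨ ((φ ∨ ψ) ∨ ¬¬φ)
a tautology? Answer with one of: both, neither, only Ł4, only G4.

In Ł4: at φ = 1/3, ψ = 0 the value is 2/3 — not a tautology.
In G4: every assignment gives 1 — tautology.

only G4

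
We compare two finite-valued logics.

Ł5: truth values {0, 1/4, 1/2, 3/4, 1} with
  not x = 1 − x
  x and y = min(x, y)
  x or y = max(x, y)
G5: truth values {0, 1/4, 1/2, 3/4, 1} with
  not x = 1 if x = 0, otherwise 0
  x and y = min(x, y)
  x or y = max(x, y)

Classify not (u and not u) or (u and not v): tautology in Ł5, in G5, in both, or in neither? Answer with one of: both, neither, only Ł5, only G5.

only G5

In Ł5: at u = 1/4, v = 0 the value is 3/4 — not a tautology.
In G5: every assignment gives 1 — tautology.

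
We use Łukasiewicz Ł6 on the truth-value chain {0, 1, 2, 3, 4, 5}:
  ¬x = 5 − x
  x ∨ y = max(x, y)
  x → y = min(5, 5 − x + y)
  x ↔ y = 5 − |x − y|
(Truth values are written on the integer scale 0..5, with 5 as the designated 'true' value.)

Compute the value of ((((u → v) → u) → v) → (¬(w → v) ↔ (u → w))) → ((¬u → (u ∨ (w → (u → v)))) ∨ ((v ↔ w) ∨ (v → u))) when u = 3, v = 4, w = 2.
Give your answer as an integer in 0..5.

5

u → v = 3 → 4 = 5
(u → v) → u = 5 → 3 = 3
((u → v) → u) → v = 3 → 4 = 5
w → v = 2 → 4 = 5
¬(w → v) = ¬5 = 0
u → w = 3 → 2 = 4
¬(w → v) ↔ (u → w) = 0 ↔ 4 = 1
(((u → v) → u) → v) → (¬(w → v) ↔ (u → w)) = 5 → 1 = 1
¬u = ¬3 = 2
u → v = 3 → 4 = 5
w → (u → v) = 2 → 5 = 5
u ∨ (w → (u → v)) = 3 ∨ 5 = 5
¬u → (u ∨ (w → (u → v))) = 2 → 5 = 5
v ↔ w = 4 ↔ 2 = 3
v → u = 4 → 3 = 4
(v ↔ w) ∨ (v → u) = 3 ∨ 4 = 4
(¬u → (u ∨ (w → (u → v)))) ∨ ((v ↔ w) ∨ (v → u)) = 5 ∨ 4 = 5
((((u → v) → u) → v) → (¬(w → v) ↔ (u → w))) → ((¬u → (u ∨ (w → (u → v)))) ∨ ((v ↔ w) ∨ (v → u))) = 1 → 5 = 5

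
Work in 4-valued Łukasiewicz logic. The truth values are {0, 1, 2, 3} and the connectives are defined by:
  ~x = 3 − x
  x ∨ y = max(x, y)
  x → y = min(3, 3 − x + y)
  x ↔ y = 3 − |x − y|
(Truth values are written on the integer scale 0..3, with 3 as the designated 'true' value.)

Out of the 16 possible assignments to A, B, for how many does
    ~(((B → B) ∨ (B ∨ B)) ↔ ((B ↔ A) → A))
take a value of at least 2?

A = 0, B = 0 ↦ 3  ≥
A = 0, B = 1 ↦ 2  ≥
A = 0, B = 2 ↦ 1  <
A = 0, B = 3 ↦ 0  <
A = 1, B = 0 ↦ 1  <
A = 1, B = 1 ↦ 2  ≥
A = 1, B = 2 ↦ 1  <
A = 1, B = 3 ↦ 0  <
A = 2, B = 0 ↦ 0  <
A = 2, B = 1 ↦ 0  <
A = 2, B = 2 ↦ 1  <
A = 2, B = 3 ↦ 0  <
A = 3, B = 0 ↦ 0  <
A = 3, B = 1 ↦ 0  <
A = 3, B = 2 ↦ 0  <
A = 3, B = 3 ↦ 0  <
So 3 of the 16 assignments meet the threshold.

3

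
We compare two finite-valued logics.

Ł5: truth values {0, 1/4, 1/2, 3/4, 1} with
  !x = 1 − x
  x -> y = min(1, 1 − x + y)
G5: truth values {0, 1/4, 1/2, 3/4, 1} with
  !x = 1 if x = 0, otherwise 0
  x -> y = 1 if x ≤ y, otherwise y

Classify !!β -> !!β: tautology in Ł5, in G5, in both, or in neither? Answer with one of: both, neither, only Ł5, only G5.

both

In Ł5: every assignment gives 1 — tautology.
In G5: every assignment gives 1 — tautology.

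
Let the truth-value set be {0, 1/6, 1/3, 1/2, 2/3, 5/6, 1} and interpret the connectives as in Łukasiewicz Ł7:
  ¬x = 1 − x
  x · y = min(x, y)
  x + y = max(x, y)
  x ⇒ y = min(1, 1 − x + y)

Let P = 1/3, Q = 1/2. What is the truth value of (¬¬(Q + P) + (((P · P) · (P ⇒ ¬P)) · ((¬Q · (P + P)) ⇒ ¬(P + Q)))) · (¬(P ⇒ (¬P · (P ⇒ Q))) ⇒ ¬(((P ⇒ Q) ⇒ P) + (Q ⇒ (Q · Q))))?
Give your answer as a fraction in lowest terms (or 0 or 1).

1/2

Q + P = 1/2 + 1/3 = 1/2
¬(Q + P) = ¬1/2 = 1/2
¬¬(Q + P) = ¬1/2 = 1/2
P · P = 1/3 · 1/3 = 1/3
¬P = ¬1/3 = 2/3
P ⇒ ¬P = 1/3 ⇒ 2/3 = 1
(P · P) · (P ⇒ ¬P) = 1/3 · 1 = 1/3
¬Q = ¬1/2 = 1/2
P + P = 1/3 + 1/3 = 1/3
¬Q · (P + P) = 1/2 · 1/3 = 1/3
P + Q = 1/3 + 1/2 = 1/2
¬(P + Q) = ¬1/2 = 1/2
(¬Q · (P + P)) ⇒ ¬(P + Q) = 1/3 ⇒ 1/2 = 1
((P · P) · (P ⇒ ¬P)) · ((¬Q · (P + P)) ⇒ ¬(P + Q)) = 1/3 · 1 = 1/3
¬¬(Q + P) + (((P · P) · (P ⇒ ¬P)) · ((¬Q · (P + P)) ⇒ ¬(P + Q))) = 1/2 + 1/3 = 1/2
¬P = ¬1/3 = 2/3
P ⇒ Q = 1/3 ⇒ 1/2 = 1
¬P · (P ⇒ Q) = 2/3 · 1 = 2/3
P ⇒ (¬P · (P ⇒ Q)) = 1/3 ⇒ 2/3 = 1
¬(P ⇒ (¬P · (P ⇒ Q))) = ¬1 = 0
P ⇒ Q = 1/3 ⇒ 1/2 = 1
(P ⇒ Q) ⇒ P = 1 ⇒ 1/3 = 1/3
Q · Q = 1/2 · 1/2 = 1/2
Q ⇒ (Q · Q) = 1/2 ⇒ 1/2 = 1
((P ⇒ Q) ⇒ P) + (Q ⇒ (Q · Q)) = 1/3 + 1 = 1
¬(((P ⇒ Q) ⇒ P) + (Q ⇒ (Q · Q))) = ¬1 = 0
¬(P ⇒ (¬P · (P ⇒ Q))) ⇒ ¬(((P ⇒ Q) ⇒ P) + (Q ⇒ (Q · Q))) = 0 ⇒ 0 = 1
(¬¬(Q + P) + (((P · P) · (P ⇒ ¬P)) · ((¬Q · (P + P)) ⇒ ¬(P + Q)))) · (¬(P ⇒ (¬P · (P ⇒ Q))) ⇒ ¬(((P ⇒ Q) ⇒ P) + (Q ⇒ (Q · Q)))) = 1/2 · 1 = 1/2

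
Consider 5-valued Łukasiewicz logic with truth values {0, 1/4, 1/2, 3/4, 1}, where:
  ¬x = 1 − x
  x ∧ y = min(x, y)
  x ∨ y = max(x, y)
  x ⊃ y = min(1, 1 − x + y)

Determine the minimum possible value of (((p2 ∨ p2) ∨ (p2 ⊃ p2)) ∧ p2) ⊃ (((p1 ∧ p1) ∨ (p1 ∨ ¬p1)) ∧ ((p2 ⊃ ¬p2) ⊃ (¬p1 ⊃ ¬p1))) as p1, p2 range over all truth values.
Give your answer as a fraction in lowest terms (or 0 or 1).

Take p1 = 1/2, p2 = 1:
p2 ∨ p2 = 1 ∨ 1 = 1
p2 ⊃ p2 = 1 ⊃ 1 = 1
(p2 ∨ p2) ∨ (p2 ⊃ p2) = 1 ∨ 1 = 1
((p2 ∨ p2) ∨ (p2 ⊃ p2)) ∧ p2 = 1 ∧ 1 = 1
p1 ∧ p1 = 1/2 ∧ 1/2 = 1/2
¬p1 = ¬1/2 = 1/2
p1 ∨ ¬p1 = 1/2 ∨ 1/2 = 1/2
(p1 ∧ p1) ∨ (p1 ∨ ¬p1) = 1/2 ∨ 1/2 = 1/2
¬p2 = ¬1 = 0
p2 ⊃ ¬p2 = 1 ⊃ 0 = 0
¬p1 = ¬1/2 = 1/2
¬p1 = ¬1/2 = 1/2
¬p1 ⊃ ¬p1 = 1/2 ⊃ 1/2 = 1
(p2 ⊃ ¬p2) ⊃ (¬p1 ⊃ ¬p1) = 0 ⊃ 1 = 1
((p1 ∧ p1) ∨ (p1 ∨ ¬p1)) ∧ ((p2 ⊃ ¬p2) ⊃ (¬p1 ⊃ ¬p1)) = 1/2 ∧ 1 = 1/2
(((p2 ∨ p2) ∨ (p2 ⊃ p2)) ∧ p2) ⊃ (((p1 ∧ p1) ∨ (p1 ∨ ¬p1)) ∧ ((p2 ⊃ ¬p2) ⊃ (¬p1 ⊃ ¬p1))) = 1 ⊃ 1/2 = 1/2
No assignment yields a value below 1/2, so this is the minimum.

1/2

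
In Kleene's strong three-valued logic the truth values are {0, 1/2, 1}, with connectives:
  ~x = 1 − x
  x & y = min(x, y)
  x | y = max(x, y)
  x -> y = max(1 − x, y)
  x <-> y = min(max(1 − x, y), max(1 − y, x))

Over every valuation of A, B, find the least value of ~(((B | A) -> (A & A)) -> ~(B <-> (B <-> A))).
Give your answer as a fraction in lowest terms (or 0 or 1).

0

Take A = 0, B = 0:
B | A = 0 | 0 = 0
A & A = 0 & 0 = 0
(B | A) -> (A & A) = 0 -> 0 = 1
B <-> A = 0 <-> 0 = 1
B <-> (B <-> A) = 0 <-> 1 = 0
~(B <-> (B <-> A)) = ~0 = 1
((B | A) -> (A & A)) -> ~(B <-> (B <-> A)) = 1 -> 1 = 1
~(((B | A) -> (A & A)) -> ~(B <-> (B <-> A))) = ~1 = 0
No assignment yields a value below 0, so this is the minimum.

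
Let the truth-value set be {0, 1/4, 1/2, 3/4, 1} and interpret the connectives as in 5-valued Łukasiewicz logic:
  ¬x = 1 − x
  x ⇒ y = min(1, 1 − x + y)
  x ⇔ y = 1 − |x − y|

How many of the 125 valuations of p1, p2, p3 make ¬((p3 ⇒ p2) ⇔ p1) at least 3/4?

38

value 1: 16 assignments (counts)
value 3/4: 22 assignments (counts)
value 1/2: 28 assignments
value 1/4: 34 assignments
value 0: 25 assignments
So 38 of the 125 assignments meet the threshold.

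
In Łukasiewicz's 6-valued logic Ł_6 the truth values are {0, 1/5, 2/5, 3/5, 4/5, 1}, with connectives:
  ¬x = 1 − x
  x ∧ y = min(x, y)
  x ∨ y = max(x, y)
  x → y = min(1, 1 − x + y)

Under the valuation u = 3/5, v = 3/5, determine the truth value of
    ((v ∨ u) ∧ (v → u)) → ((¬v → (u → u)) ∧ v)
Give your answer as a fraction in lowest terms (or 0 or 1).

v ∨ u = 3/5 ∨ 3/5 = 3/5
v → u = 3/5 → 3/5 = 1
(v ∨ u) ∧ (v → u) = 3/5 ∧ 1 = 3/5
¬v = ¬3/5 = 2/5
u → u = 3/5 → 3/5 = 1
¬v → (u → u) = 2/5 → 1 = 1
(¬v → (u → u)) ∧ v = 1 ∧ 3/5 = 3/5
((v ∨ u) ∧ (v → u)) → ((¬v → (u → u)) ∧ v) = 3/5 → 3/5 = 1

1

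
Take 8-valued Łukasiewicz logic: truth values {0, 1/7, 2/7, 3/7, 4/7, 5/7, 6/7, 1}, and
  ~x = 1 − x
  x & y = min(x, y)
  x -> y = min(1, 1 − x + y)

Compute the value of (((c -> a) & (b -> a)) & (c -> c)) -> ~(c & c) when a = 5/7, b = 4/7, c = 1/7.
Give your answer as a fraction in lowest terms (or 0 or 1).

c -> a = 1/7 -> 5/7 = 1
b -> a = 4/7 -> 5/7 = 1
(c -> a) & (b -> a) = 1 & 1 = 1
c -> c = 1/7 -> 1/7 = 1
((c -> a) & (b -> a)) & (c -> c) = 1 & 1 = 1
c & c = 1/7 & 1/7 = 1/7
~(c & c) = ~1/7 = 6/7
(((c -> a) & (b -> a)) & (c -> c)) -> ~(c & c) = 1 -> 6/7 = 6/7

6/7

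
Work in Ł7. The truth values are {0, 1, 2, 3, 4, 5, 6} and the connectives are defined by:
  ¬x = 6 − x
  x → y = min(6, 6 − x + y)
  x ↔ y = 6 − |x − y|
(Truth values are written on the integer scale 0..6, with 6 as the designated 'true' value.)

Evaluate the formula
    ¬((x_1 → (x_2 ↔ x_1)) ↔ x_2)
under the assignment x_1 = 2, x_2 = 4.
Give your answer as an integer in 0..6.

x_2 ↔ x_1 = 4 ↔ 2 = 4
x_1 → (x_2 ↔ x_1) = 2 → 4 = 6
(x_1 → (x_2 ↔ x_1)) ↔ x_2 = 6 ↔ 4 = 4
¬((x_1 → (x_2 ↔ x_1)) ↔ x_2) = ¬4 = 2

2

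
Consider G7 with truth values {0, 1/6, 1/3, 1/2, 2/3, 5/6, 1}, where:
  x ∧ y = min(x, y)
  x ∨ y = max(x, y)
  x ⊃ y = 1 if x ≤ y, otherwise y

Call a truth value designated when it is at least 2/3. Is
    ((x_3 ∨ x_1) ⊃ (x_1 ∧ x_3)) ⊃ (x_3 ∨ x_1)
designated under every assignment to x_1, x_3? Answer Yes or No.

Counterexample: take x_1 = 0, x_3 = 0.
x_3 ∨ x_1 = 0 ∨ 0 = 0
x_1 ∧ x_3 = 0 ∧ 0 = 0
(x_3 ∨ x_1) ⊃ (x_1 ∧ x_3) = 0 ⊃ 0 = 1
x_3 ∨ x_1 = 0 ∨ 0 = 0
((x_3 ∨ x_1) ⊃ (x_1 ∧ x_3)) ⊃ (x_3 ∨ x_1) = 1 ⊃ 0 = 0
This gives 0, which is below 2/3.

No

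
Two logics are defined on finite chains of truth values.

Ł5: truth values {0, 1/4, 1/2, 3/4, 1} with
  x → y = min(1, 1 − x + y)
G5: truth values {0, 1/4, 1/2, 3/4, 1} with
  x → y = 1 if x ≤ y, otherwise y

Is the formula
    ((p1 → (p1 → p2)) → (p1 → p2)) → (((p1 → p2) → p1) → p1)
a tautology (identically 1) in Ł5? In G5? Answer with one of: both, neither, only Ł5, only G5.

In Ł5: every assignment gives 1 — tautology.
In G5: at p1 = 1/4, p2 = 0 the value is 1/4 — not a tautology.

only Ł5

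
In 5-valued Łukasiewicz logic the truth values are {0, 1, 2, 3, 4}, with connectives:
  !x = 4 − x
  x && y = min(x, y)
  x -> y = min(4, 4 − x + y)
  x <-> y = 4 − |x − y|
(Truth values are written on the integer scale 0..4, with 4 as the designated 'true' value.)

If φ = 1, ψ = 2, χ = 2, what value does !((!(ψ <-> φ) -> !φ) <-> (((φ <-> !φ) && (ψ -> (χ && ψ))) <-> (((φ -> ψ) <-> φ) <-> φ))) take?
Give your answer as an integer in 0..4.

2

ψ <-> φ = 2 <-> 1 = 3
!(ψ <-> φ) = !3 = 1
!φ = !1 = 3
!(ψ <-> φ) -> !φ = 1 -> 3 = 4
!φ = !1 = 3
φ <-> !φ = 1 <-> 3 = 2
χ && ψ = 2 && 2 = 2
ψ -> (χ && ψ) = 2 -> 2 = 4
(φ <-> !φ) && (ψ -> (χ && ψ)) = 2 && 4 = 2
φ -> ψ = 1 -> 2 = 4
(φ -> ψ) <-> φ = 4 <-> 1 = 1
((φ -> ψ) <-> φ) <-> φ = 1 <-> 1 = 4
((φ <-> !φ) && (ψ -> (χ && ψ))) <-> (((φ -> ψ) <-> φ) <-> φ) = 2 <-> 4 = 2
(!(ψ <-> φ) -> !φ) <-> (((φ <-> !φ) && (ψ -> (χ && ψ))) <-> (((φ -> ψ) <-> φ) <-> φ)) = 4 <-> 2 = 2
!((!(ψ <-> φ) -> !φ) <-> (((φ <-> !φ) && (ψ -> (χ && ψ))) <-> (((φ -> ψ) <-> φ) <-> φ))) = !2 = 2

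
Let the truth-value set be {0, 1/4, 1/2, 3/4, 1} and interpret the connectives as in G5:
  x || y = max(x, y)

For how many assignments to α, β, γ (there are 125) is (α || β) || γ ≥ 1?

value 1: 61 assignments (counts)
value 3/4: 37 assignments
value 1/2: 19 assignments
value 1/4: 7 assignments
value 0: 1 assignment
So 61 of the 125 assignments meet the threshold.

61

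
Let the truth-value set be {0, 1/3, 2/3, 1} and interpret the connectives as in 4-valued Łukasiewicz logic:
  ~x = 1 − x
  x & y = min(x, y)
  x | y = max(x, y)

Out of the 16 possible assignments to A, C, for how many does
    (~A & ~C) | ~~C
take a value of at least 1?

A = 0, C = 0 ↦ 1  ≥
A = 0, C = 1/3 ↦ 2/3  <
A = 0, C = 2/3 ↦ 2/3  <
A = 0, C = 1 ↦ 1  ≥
A = 1/3, C = 0 ↦ 2/3  <
A = 1/3, C = 1/3 ↦ 2/3  <
A = 1/3, C = 2/3 ↦ 2/3  <
A = 1/3, C = 1 ↦ 1  ≥
A = 2/3, C = 0 ↦ 1/3  <
A = 2/3, C = 1/3 ↦ 1/3  <
A = 2/3, C = 2/3 ↦ 2/3  <
A = 2/3, C = 1 ↦ 1  ≥
A = 1, C = 0 ↦ 0  <
A = 1, C = 1/3 ↦ 1/3  <
A = 1, C = 2/3 ↦ 2/3  <
A = 1, C = 1 ↦ 1  ≥
So 5 of the 16 assignments meet the threshold.

5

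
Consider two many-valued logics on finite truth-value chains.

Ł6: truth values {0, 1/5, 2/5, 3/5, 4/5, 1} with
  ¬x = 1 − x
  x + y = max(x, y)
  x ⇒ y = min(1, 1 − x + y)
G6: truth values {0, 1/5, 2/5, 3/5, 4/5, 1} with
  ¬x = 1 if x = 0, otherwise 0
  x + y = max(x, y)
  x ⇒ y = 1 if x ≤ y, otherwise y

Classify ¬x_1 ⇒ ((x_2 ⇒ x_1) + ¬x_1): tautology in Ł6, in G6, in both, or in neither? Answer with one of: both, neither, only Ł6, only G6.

In Ł6: every assignment gives 1 — tautology.
In G6: every assignment gives 1 — tautology.

both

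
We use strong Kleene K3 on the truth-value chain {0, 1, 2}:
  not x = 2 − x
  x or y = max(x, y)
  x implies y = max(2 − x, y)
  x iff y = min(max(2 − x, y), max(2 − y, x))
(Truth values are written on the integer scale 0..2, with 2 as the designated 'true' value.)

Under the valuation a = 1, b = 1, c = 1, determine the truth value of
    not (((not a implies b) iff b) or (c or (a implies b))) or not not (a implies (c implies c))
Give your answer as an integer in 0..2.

1

not a = not 1 = 1
not a implies b = 1 implies 1 = 1
(not a implies b) iff b = 1 iff 1 = 1
a implies b = 1 implies 1 = 1
c or (a implies b) = 1 or 1 = 1
((not a implies b) iff b) or (c or (a implies b)) = 1 or 1 = 1
not (((not a implies b) iff b) or (c or (a implies b))) = not 1 = 1
c implies c = 1 implies 1 = 1
a implies (c implies c) = 1 implies 1 = 1
not (a implies (c implies c)) = not 1 = 1
not not (a implies (c implies c)) = not 1 = 1
not (((not a implies b) iff b) or (c or (a implies b))) or not not (a implies (c implies c)) = 1 or 1 = 1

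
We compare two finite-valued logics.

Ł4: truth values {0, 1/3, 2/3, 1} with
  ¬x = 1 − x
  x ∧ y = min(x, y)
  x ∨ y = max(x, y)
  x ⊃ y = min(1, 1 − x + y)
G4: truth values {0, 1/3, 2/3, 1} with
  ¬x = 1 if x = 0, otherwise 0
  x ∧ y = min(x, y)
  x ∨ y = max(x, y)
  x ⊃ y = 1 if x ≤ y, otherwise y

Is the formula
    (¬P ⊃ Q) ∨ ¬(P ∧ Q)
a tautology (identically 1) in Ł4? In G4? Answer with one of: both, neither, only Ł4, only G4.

only G4

In Ł4: at P = 1/3, Q = 1/3 the value is 2/3 — not a tautology.
In G4: every assignment gives 1 — tautology.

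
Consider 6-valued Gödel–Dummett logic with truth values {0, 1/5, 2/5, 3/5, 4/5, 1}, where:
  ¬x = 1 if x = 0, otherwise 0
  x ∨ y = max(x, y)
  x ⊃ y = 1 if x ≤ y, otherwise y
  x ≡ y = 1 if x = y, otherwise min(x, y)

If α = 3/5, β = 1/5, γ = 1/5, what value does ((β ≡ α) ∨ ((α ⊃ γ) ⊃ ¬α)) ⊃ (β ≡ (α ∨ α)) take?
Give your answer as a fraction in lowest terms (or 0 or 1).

β ≡ α = 1/5 ≡ 3/5 = 1/5
α ⊃ γ = 3/5 ⊃ 1/5 = 1/5
¬α = ¬3/5 = 0
(α ⊃ γ) ⊃ ¬α = 1/5 ⊃ 0 = 0
(β ≡ α) ∨ ((α ⊃ γ) ⊃ ¬α) = 1/5 ∨ 0 = 1/5
α ∨ α = 3/5 ∨ 3/5 = 3/5
β ≡ (α ∨ α) = 1/5 ≡ 3/5 = 1/5
((β ≡ α) ∨ ((α ⊃ γ) ⊃ ¬α)) ⊃ (β ≡ (α ∨ α)) = 1/5 ⊃ 1/5 = 1

1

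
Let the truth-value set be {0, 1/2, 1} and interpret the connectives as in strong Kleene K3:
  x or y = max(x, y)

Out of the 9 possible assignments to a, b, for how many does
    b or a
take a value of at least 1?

5

a = 0, b = 0 ↦ 0  <
a = 0, b = 1/2 ↦ 1/2  <
a = 0, b = 1 ↦ 1  ≥
a = 1/2, b = 0 ↦ 1/2  <
a = 1/2, b = 1/2 ↦ 1/2  <
a = 1/2, b = 1 ↦ 1  ≥
a = 1, b = 0 ↦ 1  ≥
a = 1, b = 1/2 ↦ 1  ≥
a = 1, b = 1 ↦ 1  ≥
So 5 of the 9 assignments meet the threshold.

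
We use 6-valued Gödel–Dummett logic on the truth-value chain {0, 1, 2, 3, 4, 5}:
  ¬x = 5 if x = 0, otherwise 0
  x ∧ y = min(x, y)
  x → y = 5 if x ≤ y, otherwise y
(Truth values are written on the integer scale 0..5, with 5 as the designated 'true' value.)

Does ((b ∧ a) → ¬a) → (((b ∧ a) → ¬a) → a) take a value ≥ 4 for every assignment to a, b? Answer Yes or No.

No

Counterexample: take a = 0, b = 0.
b ∧ a = 0 ∧ 0 = 0
¬a = ¬0 = 5
(b ∧ a) → ¬a = 0 → 5 = 5
b ∧ a = 0 ∧ 0 = 0
¬a = ¬0 = 5
(b ∧ a) → ¬a = 0 → 5 = 5
((b ∧ a) → ¬a) → a = 5 → 0 = 0
((b ∧ a) → ¬a) → (((b ∧ a) → ¬a) → a) = 5 → 0 = 0
This gives 0, which is below 4.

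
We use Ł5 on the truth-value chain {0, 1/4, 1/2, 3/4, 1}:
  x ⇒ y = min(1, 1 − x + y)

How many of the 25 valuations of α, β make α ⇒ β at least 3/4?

value 1: 15 assignments (counts)
value 3/4: 4 assignments (counts)
value 1/2: 3 assignments
value 1/4: 2 assignments
value 0: 1 assignment
So 19 of the 25 assignments meet the threshold.

19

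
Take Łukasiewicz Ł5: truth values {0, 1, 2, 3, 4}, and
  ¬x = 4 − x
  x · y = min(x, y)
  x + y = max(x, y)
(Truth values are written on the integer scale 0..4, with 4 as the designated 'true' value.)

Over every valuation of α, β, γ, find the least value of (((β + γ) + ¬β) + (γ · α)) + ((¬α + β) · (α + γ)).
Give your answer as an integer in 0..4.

Take α = 0, β = 2, γ = 0:
β + γ = 2 + 0 = 2
¬β = ¬2 = 2
(β + γ) + ¬β = 2 + 2 = 2
γ · α = 0 · 0 = 0
((β + γ) + ¬β) + (γ · α) = 2 + 0 = 2
¬α = ¬0 = 4
¬α + β = 4 + 2 = 4
α + γ = 0 + 0 = 0
(¬α + β) · (α + γ) = 4 · 0 = 0
(((β + γ) + ¬β) + (γ · α)) + ((¬α + β) · (α + γ)) = 2 + 0 = 2
No assignment yields a value below 2, so this is the minimum.

2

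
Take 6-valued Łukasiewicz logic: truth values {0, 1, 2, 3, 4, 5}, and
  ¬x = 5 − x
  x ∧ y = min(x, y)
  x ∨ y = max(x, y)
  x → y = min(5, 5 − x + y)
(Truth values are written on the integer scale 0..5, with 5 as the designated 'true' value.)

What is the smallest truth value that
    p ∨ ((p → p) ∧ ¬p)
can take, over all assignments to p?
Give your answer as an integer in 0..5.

Take p = 2:
p → p = 2 → 2 = 5
¬p = ¬2 = 3
(p → p) ∧ ¬p = 5 ∧ 3 = 3
p ∨ ((p → p) ∧ ¬p) = 2 ∨ 3 = 3
No assignment yields a value below 3, so this is the minimum.

3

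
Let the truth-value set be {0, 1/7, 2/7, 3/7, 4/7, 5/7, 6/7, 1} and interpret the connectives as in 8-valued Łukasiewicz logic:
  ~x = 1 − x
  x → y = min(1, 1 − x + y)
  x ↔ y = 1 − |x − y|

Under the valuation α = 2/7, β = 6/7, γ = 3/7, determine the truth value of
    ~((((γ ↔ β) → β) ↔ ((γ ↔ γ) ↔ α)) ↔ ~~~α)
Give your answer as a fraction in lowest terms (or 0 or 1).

3/7

γ ↔ β = 3/7 ↔ 6/7 = 4/7
(γ ↔ β) → β = 4/7 → 6/7 = 1
γ ↔ γ = 3/7 ↔ 3/7 = 1
(γ ↔ γ) ↔ α = 1 ↔ 2/7 = 2/7
((γ ↔ β) → β) ↔ ((γ ↔ γ) ↔ α) = 1 ↔ 2/7 = 2/7
~α = ~2/7 = 5/7
~~α = ~5/7 = 2/7
~~~α = ~2/7 = 5/7
(((γ ↔ β) → β) ↔ ((γ ↔ γ) ↔ α)) ↔ ~~~α = 2/7 ↔ 5/7 = 4/7
~((((γ ↔ β) → β) ↔ ((γ ↔ γ) ↔ α)) ↔ ~~~α) = ~4/7 = 3/7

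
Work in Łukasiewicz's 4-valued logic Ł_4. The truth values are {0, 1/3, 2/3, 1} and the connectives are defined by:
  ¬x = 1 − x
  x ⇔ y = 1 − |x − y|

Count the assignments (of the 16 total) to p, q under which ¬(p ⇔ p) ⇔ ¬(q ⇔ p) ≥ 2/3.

10

p = 0, q = 0 ↦ 1  ≥
p = 0, q = 1/3 ↦ 2/3  ≥
p = 0, q = 2/3 ↦ 1/3  <
p = 0, q = 1 ↦ 0  <
p = 1/3, q = 0 ↦ 2/3  ≥
p = 1/3, q = 1/3 ↦ 1  ≥
p = 1/3, q = 2/3 ↦ 2/3  ≥
p = 1/3, q = 1 ↦ 1/3  <
p = 2/3, q = 0 ↦ 1/3  <
p = 2/3, q = 1/3 ↦ 2/3  ≥
p = 2/3, q = 2/3 ↦ 1  ≥
p = 2/3, q = 1 ↦ 2/3  ≥
p = 1, q = 0 ↦ 0  <
p = 1, q = 1/3 ↦ 1/3  <
p = 1, q = 2/3 ↦ 2/3  ≥
p = 1, q = 1 ↦ 1  ≥
So 10 of the 16 assignments meet the threshold.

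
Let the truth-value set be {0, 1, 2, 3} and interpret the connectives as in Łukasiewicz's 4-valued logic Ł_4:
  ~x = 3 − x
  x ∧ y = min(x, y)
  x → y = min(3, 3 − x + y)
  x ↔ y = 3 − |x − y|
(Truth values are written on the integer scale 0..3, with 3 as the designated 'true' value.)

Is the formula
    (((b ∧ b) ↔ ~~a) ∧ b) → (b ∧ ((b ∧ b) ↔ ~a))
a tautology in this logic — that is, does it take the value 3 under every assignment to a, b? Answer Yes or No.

No

Counterexample: take a = 2, b = 3.
b ∧ b = 3 ∧ 3 = 3
~a = ~2 = 1
~~a = ~1 = 2
(b ∧ b) ↔ ~~a = 3 ↔ 2 = 2
((b ∧ b) ↔ ~~a) ∧ b = 2 ∧ 3 = 2
b ∧ b = 3 ∧ 3 = 3
~a = ~2 = 1
(b ∧ b) ↔ ~a = 3 ↔ 1 = 1
b ∧ ((b ∧ b) ↔ ~a) = 3 ∧ 1 = 1
(((b ∧ b) ↔ ~~a) ∧ b) → (b ∧ ((b ∧ b) ↔ ~a)) = 2 → 1 = 2
This gives 2 ≠ 3.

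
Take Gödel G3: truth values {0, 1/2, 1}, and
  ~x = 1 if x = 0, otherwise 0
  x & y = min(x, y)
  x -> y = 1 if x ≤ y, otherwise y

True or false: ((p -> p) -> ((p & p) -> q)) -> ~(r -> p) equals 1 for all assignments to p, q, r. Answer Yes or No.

Counterexample: take p = 0, q = 0, r = 0.
p -> p = 0 -> 0 = 1
p & p = 0 & 0 = 0
(p & p) -> q = 0 -> 0 = 1
(p -> p) -> ((p & p) -> q) = 1 -> 1 = 1
r -> p = 0 -> 0 = 1
~(r -> p) = ~1 = 0
((p -> p) -> ((p & p) -> q)) -> ~(r -> p) = 1 -> 0 = 0
This gives 0 ≠ 1.

No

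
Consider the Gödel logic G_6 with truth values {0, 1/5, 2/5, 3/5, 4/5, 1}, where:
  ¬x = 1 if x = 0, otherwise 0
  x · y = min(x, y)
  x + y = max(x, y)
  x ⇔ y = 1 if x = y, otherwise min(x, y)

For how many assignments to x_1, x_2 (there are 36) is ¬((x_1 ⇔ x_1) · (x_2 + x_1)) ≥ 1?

1

value 1: 1 assignment (counts)
value 0: 35 assignments
So 1 of the 36 assignments meets the threshold.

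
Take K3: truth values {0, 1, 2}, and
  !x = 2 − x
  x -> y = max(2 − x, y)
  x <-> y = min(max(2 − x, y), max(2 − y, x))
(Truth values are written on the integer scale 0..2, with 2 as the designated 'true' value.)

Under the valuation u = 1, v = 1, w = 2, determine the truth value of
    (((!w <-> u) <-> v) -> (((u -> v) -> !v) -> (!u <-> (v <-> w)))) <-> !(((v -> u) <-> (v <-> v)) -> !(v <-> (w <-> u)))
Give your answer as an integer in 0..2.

!w = !2 = 0
!w <-> u = 0 <-> 1 = 1
(!w <-> u) <-> v = 1 <-> 1 = 1
u -> v = 1 -> 1 = 1
!v = !1 = 1
(u -> v) -> !v = 1 -> 1 = 1
!u = !1 = 1
v <-> w = 1 <-> 2 = 1
!u <-> (v <-> w) = 1 <-> 1 = 1
((u -> v) -> !v) -> (!u <-> (v <-> w)) = 1 -> 1 = 1
((!w <-> u) <-> v) -> (((u -> v) -> !v) -> (!u <-> (v <-> w))) = 1 -> 1 = 1
v -> u = 1 -> 1 = 1
v <-> v = 1 <-> 1 = 1
(v -> u) <-> (v <-> v) = 1 <-> 1 = 1
w <-> u = 2 <-> 1 = 1
v <-> (w <-> u) = 1 <-> 1 = 1
!(v <-> (w <-> u)) = !1 = 1
((v -> u) <-> (v <-> v)) -> !(v <-> (w <-> u)) = 1 -> 1 = 1
!(((v -> u) <-> (v <-> v)) -> !(v <-> (w <-> u))) = !1 = 1
(((!w <-> u) <-> v) -> (((u -> v) -> !v) -> (!u <-> (v <-> w)))) <-> !(((v -> u) <-> (v <-> v)) -> !(v <-> (w <-> u))) = 1 <-> 1 = 1

1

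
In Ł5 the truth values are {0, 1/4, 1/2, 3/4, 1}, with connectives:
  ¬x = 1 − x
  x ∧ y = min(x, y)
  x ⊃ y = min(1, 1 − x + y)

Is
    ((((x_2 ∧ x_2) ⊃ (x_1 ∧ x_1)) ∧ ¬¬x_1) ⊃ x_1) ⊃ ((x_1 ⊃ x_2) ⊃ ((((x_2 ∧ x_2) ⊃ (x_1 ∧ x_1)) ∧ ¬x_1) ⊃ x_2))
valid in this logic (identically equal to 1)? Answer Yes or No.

Counterexample: take x_1 = 0, x_2 = 0.
x_2 ∧ x_2 = 0 ∧ 0 = 0
x_1 ∧ x_1 = 0 ∧ 0 = 0
(x_2 ∧ x_2) ⊃ (x_1 ∧ x_1) = 0 ⊃ 0 = 1
¬x_1 = ¬0 = 1
¬¬x_1 = ¬1 = 0
((x_2 ∧ x_2) ⊃ (x_1 ∧ x_1)) ∧ ¬¬x_1 = 1 ∧ 0 = 0
(((x_2 ∧ x_2) ⊃ (x_1 ∧ x_1)) ∧ ¬¬x_1) ⊃ x_1 = 0 ⊃ 0 = 1
x_1 ⊃ x_2 = 0 ⊃ 0 = 1
x_2 ∧ x_2 = 0 ∧ 0 = 0
x_1 ∧ x_1 = 0 ∧ 0 = 0
(x_2 ∧ x_2) ⊃ (x_1 ∧ x_1) = 0 ⊃ 0 = 1
¬x_1 = ¬0 = 1
((x_2 ∧ x_2) ⊃ (x_1 ∧ x_1)) ∧ ¬x_1 = 1 ∧ 1 = 1
(((x_2 ∧ x_2) ⊃ (x_1 ∧ x_1)) ∧ ¬x_1) ⊃ x_2 = 1 ⊃ 0 = 0
(x_1 ⊃ x_2) ⊃ ((((x_2 ∧ x_2) ⊃ (x_1 ∧ x_1)) ∧ ¬x_1) ⊃ x_2) = 1 ⊃ 0 = 0
((((x_2 ∧ x_2) ⊃ (x_1 ∧ x_1)) ∧ ¬¬x_1) ⊃ x_1) ⊃ ((x_1 ⊃ x_2) ⊃ ((((x_2 ∧ x_2) ⊃ (x_1 ∧ x_1)) ∧ ¬x_1) ⊃ x_2)) = 1 ⊃ 0 = 0
This gives 0 ≠ 1.

No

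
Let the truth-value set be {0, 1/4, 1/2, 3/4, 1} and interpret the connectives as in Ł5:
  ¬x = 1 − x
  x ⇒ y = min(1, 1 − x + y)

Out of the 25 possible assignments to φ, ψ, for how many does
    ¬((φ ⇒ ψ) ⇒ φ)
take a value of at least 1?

value 1: 5 assignments (counts)
value 3/4: 4 assignments
value 1/2: 4 assignments
value 1/4: 3 assignments
value 0: 9 assignments
So 5 of the 25 assignments meet the threshold.

5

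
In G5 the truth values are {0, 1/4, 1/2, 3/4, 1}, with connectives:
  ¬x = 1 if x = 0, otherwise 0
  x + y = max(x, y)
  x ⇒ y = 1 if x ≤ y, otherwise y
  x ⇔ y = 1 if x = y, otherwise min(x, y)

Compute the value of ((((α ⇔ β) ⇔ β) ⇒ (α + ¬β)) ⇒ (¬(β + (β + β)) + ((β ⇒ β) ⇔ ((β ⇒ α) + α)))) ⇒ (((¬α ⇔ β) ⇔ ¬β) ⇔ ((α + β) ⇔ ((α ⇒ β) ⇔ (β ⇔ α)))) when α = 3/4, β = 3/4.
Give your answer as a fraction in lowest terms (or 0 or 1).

α ⇔ β = 3/4 ⇔ 3/4 = 1
(α ⇔ β) ⇔ β = 1 ⇔ 3/4 = 3/4
¬β = ¬3/4 = 0
α + ¬β = 3/4 + 0 = 3/4
((α ⇔ β) ⇔ β) ⇒ (α + ¬β) = 3/4 ⇒ 3/4 = 1
β + β = 3/4 + 3/4 = 3/4
β + (β + β) = 3/4 + 3/4 = 3/4
¬(β + (β + β)) = ¬3/4 = 0
β ⇒ β = 3/4 ⇒ 3/4 = 1
β ⇒ α = 3/4 ⇒ 3/4 = 1
(β ⇒ α) + α = 1 + 3/4 = 1
(β ⇒ β) ⇔ ((β ⇒ α) + α) = 1 ⇔ 1 = 1
¬(β + (β + β)) + ((β ⇒ β) ⇔ ((β ⇒ α) + α)) = 0 + 1 = 1
(((α ⇔ β) ⇔ β) ⇒ (α + ¬β)) ⇒ (¬(β + (β + β)) + ((β ⇒ β) ⇔ ((β ⇒ α) + α))) = 1 ⇒ 1 = 1
¬α = ¬3/4 = 0
¬α ⇔ β = 0 ⇔ 3/4 = 0
¬β = ¬3/4 = 0
(¬α ⇔ β) ⇔ ¬β = 0 ⇔ 0 = 1
α + β = 3/4 + 3/4 = 3/4
α ⇒ β = 3/4 ⇒ 3/4 = 1
β ⇔ α = 3/4 ⇔ 3/4 = 1
(α ⇒ β) ⇔ (β ⇔ α) = 1 ⇔ 1 = 1
(α + β) ⇔ ((α ⇒ β) ⇔ (β ⇔ α)) = 3/4 ⇔ 1 = 3/4
((¬α ⇔ β) ⇔ ¬β) ⇔ ((α + β) ⇔ ((α ⇒ β) ⇔ (β ⇔ α))) = 1 ⇔ 3/4 = 3/4
((((α ⇔ β) ⇔ β) ⇒ (α + ¬β)) ⇒ (¬(β + (β + β)) + ((β ⇒ β) ⇔ ((β ⇒ α) + α)))) ⇒ (((¬α ⇔ β) ⇔ ¬β) ⇔ ((α + β) ⇔ ((α ⇒ β) ⇔ (β ⇔ α)))) = 1 ⇒ 3/4 = 3/4

3/4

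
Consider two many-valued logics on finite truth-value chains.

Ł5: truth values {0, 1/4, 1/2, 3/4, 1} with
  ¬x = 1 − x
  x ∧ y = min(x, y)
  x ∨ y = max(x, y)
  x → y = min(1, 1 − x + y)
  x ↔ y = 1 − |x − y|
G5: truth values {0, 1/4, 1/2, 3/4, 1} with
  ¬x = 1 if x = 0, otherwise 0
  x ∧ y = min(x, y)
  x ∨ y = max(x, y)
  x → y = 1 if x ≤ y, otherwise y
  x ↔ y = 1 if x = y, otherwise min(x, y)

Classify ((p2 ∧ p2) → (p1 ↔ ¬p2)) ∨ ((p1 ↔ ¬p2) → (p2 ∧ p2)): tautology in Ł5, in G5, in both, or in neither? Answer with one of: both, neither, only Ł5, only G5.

In Ł5: every assignment gives 1 — tautology.
In G5: every assignment gives 1 — tautology.

both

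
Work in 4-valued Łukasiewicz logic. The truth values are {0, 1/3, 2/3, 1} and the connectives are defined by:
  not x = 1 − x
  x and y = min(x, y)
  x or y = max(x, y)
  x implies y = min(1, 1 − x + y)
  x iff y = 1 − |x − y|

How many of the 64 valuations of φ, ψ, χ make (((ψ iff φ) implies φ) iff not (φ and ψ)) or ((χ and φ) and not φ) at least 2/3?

44

value 1: 16 assignments (counts)
value 2/3: 28 assignments (counts)
value 1/3: 12 assignments
value 0: 8 assignments
So 44 of the 64 assignments meet the threshold.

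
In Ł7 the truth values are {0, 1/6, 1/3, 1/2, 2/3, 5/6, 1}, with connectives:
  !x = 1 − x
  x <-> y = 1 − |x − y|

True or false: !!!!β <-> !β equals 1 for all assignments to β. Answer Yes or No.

Counterexample: take β = 0.
!β = !0 = 1
!!β = !1 = 0
!!!β = !0 = 1
!!!!β = !1 = 0
!β = !0 = 1
!!!!β <-> !β = 0 <-> 1 = 0
This gives 0 ≠ 1.

No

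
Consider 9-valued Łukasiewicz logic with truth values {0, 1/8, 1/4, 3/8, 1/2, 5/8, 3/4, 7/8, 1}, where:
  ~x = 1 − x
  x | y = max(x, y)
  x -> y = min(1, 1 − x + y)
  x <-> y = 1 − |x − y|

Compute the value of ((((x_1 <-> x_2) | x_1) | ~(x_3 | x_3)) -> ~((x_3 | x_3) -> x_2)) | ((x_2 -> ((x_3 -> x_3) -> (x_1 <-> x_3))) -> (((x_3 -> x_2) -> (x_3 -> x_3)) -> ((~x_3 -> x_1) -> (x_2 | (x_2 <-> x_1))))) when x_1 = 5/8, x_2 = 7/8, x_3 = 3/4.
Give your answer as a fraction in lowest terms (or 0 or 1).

x_1 <-> x_2 = 5/8 <-> 7/8 = 3/4
(x_1 <-> x_2) | x_1 = 3/4 | 5/8 = 3/4
x_3 | x_3 = 3/4 | 3/4 = 3/4
~(x_3 | x_3) = ~3/4 = 1/4
((x_1 <-> x_2) | x_1) | ~(x_3 | x_3) = 3/4 | 1/4 = 3/4
x_3 | x_3 = 3/4 | 3/4 = 3/4
(x_3 | x_3) -> x_2 = 3/4 -> 7/8 = 1
~((x_3 | x_3) -> x_2) = ~1 = 0
(((x_1 <-> x_2) | x_1) | ~(x_3 | x_3)) -> ~((x_3 | x_3) -> x_2) = 3/4 -> 0 = 1/4
x_3 -> x_3 = 3/4 -> 3/4 = 1
x_1 <-> x_3 = 5/8 <-> 3/4 = 7/8
(x_3 -> x_3) -> (x_1 <-> x_3) = 1 -> 7/8 = 7/8
x_2 -> ((x_3 -> x_3) -> (x_1 <-> x_3)) = 7/8 -> 7/8 = 1
x_3 -> x_2 = 3/4 -> 7/8 = 1
x_3 -> x_3 = 3/4 -> 3/4 = 1
(x_3 -> x_2) -> (x_3 -> x_3) = 1 -> 1 = 1
~x_3 = ~3/4 = 1/4
~x_3 -> x_1 = 1/4 -> 5/8 = 1
x_2 <-> x_1 = 7/8 <-> 5/8 = 3/4
x_2 | (x_2 <-> x_1) = 7/8 | 3/4 = 7/8
(~x_3 -> x_1) -> (x_2 | (x_2 <-> x_1)) = 1 -> 7/8 = 7/8
((x_3 -> x_2) -> (x_3 -> x_3)) -> ((~x_3 -> x_1) -> (x_2 | (x_2 <-> x_1))) = 1 -> 7/8 = 7/8
(x_2 -> ((x_3 -> x_3) -> (x_1 <-> x_3))) -> (((x_3 -> x_2) -> (x_3 -> x_3)) -> ((~x_3 -> x_1) -> (x_2 | (x_2 <-> x_1)))) = 1 -> 7/8 = 7/8
((((x_1 <-> x_2) | x_1) | ~(x_3 | x_3)) -> ~((x_3 | x_3) -> x_2)) | ((x_2 -> ((x_3 -> x_3) -> (x_1 <-> x_3))) -> (((x_3 -> x_2) -> (x_3 -> x_3)) -> ((~x_3 -> x_1) -> (x_2 | (x_2 <-> x_1))))) = 1/4 | 7/8 = 7/8

7/8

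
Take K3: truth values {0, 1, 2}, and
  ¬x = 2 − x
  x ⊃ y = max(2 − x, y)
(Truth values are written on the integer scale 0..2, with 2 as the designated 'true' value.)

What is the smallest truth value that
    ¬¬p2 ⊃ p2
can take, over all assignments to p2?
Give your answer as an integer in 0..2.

1

Take p2 = 1:
¬p2 = ¬1 = 1
¬¬p2 = ¬1 = 1
¬¬p2 ⊃ p2 = 1 ⊃ 1 = 1
No assignment yields a value below 1, so this is the minimum.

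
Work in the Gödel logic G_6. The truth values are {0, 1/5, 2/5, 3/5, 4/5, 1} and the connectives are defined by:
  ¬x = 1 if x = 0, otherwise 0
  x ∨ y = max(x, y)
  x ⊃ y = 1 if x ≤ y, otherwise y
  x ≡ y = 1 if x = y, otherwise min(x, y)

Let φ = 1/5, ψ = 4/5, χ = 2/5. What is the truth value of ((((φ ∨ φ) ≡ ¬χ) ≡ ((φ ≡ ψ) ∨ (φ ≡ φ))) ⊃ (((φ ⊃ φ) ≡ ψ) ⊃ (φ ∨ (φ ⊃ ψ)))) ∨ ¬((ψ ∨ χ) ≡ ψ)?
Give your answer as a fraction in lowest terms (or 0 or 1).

1

φ ∨ φ = 1/5 ∨ 1/5 = 1/5
¬χ = ¬2/5 = 0
(φ ∨ φ) ≡ ¬χ = 1/5 ≡ 0 = 0
φ ≡ ψ = 1/5 ≡ 4/5 = 1/5
φ ≡ φ = 1/5 ≡ 1/5 = 1
(φ ≡ ψ) ∨ (φ ≡ φ) = 1/5 ∨ 1 = 1
((φ ∨ φ) ≡ ¬χ) ≡ ((φ ≡ ψ) ∨ (φ ≡ φ)) = 0 ≡ 1 = 0
φ ⊃ φ = 1/5 ⊃ 1/5 = 1
(φ ⊃ φ) ≡ ψ = 1 ≡ 4/5 = 4/5
φ ⊃ ψ = 1/5 ⊃ 4/5 = 1
φ ∨ (φ ⊃ ψ) = 1/5 ∨ 1 = 1
((φ ⊃ φ) ≡ ψ) ⊃ (φ ∨ (φ ⊃ ψ)) = 4/5 ⊃ 1 = 1
(((φ ∨ φ) ≡ ¬χ) ≡ ((φ ≡ ψ) ∨ (φ ≡ φ))) ⊃ (((φ ⊃ φ) ≡ ψ) ⊃ (φ ∨ (φ ⊃ ψ))) = 0 ⊃ 1 = 1
ψ ∨ χ = 4/5 ∨ 2/5 = 4/5
(ψ ∨ χ) ≡ ψ = 4/5 ≡ 4/5 = 1
¬((ψ ∨ χ) ≡ ψ) = ¬1 = 0
((((φ ∨ φ) ≡ ¬χ) ≡ ((φ ≡ ψ) ∨ (φ ≡ φ))) ⊃ (((φ ⊃ φ) ≡ ψ) ⊃ (φ ∨ (φ ⊃ ψ)))) ∨ ¬((ψ ∨ χ) ≡ ψ) = 1 ∨ 0 = 1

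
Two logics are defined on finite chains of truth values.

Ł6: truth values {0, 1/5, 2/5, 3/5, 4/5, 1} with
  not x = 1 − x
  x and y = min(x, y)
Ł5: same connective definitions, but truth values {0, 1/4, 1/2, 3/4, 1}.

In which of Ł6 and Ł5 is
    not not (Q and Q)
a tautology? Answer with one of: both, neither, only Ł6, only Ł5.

neither

In Ł6: at Q = 0 the value is 0 — not a tautology.
In Ł5: at Q = 0 the value is 0 — not a tautology.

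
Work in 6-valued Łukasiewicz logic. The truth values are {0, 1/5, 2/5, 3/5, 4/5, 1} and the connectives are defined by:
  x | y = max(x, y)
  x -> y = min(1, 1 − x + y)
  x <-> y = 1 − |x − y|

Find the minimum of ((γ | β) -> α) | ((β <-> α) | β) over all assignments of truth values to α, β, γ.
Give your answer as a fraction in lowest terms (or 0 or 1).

Take α = 0, β = 2/5, γ = 0:
γ | β = 0 | 2/5 = 2/5
(γ | β) -> α = 2/5 -> 0 = 3/5
β <-> α = 2/5 <-> 0 = 3/5
(β <-> α) | β = 3/5 | 2/5 = 3/5
((γ | β) -> α) | ((β <-> α) | β) = 3/5 | 3/5 = 3/5
No assignment yields a value below 3/5, so this is the minimum.

3/5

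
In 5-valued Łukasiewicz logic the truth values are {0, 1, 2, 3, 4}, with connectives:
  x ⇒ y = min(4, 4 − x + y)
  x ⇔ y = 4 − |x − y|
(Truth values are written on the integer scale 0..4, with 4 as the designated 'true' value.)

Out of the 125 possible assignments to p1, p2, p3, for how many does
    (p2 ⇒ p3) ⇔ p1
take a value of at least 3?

value 4: 25 assignments (counts)
value 3: 34 assignments (counts)
value 2: 28 assignments
value 1: 22 assignments
value 0: 16 assignments
So 59 of the 125 assignments meet the threshold.

59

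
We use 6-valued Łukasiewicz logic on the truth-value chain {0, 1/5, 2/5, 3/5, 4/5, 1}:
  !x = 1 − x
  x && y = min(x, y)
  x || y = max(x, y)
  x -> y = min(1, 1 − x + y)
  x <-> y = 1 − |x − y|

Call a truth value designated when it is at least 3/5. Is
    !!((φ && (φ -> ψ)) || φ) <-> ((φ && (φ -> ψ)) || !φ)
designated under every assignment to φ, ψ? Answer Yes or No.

No

Counterexample: take φ = 0, ψ = 0.
φ -> ψ = 0 -> 0 = 1
φ && (φ -> ψ) = 0 && 1 = 0
(φ && (φ -> ψ)) || φ = 0 || 0 = 0
!((φ && (φ -> ψ)) || φ) = !0 = 1
!!((φ && (φ -> ψ)) || φ) = !1 = 0
φ -> ψ = 0 -> 0 = 1
φ && (φ -> ψ) = 0 && 1 = 0
!φ = !0 = 1
(φ && (φ -> ψ)) || !φ = 0 || 1 = 1
!!((φ && (φ -> ψ)) || φ) <-> ((φ && (φ -> ψ)) || !φ) = 0 <-> 1 = 0
This gives 0, which is below 3/5.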